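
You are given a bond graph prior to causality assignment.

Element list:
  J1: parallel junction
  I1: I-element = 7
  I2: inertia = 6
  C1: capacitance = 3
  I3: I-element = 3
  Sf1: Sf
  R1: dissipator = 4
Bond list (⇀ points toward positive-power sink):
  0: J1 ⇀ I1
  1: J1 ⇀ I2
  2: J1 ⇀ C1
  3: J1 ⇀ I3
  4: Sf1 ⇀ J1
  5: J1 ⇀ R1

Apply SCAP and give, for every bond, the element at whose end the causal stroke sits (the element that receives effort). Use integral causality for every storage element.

bond 4 stroke→Sf1  (Sf1 (Sf) sets flow on bond)
bond 0 stroke→I1  (I1: I, integral causality)
bond 1 stroke→I2  (I2: I, integral causality)
bond 2 stroke→J1  (C1 outputs effort q/C1)
bond 3 stroke→I3  (J1 effort already set via bond 2)
bond 5 stroke→R1  (common-e at J1 fixed by 2)

b0 →I1
b1 →I2
b2 →J1
b3 →I3
b4 →Sf1
b5 →R1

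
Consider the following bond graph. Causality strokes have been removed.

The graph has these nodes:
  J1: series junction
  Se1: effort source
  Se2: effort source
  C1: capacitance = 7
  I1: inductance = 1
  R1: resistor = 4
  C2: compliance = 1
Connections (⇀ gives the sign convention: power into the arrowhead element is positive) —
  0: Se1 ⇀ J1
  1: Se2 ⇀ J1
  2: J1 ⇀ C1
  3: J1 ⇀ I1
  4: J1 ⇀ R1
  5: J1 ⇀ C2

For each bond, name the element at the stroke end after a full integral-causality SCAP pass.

bond 0 stroke→J1
bond 1 stroke→J1
bond 2 stroke→J1
bond 3 stroke→I1
bond 4 stroke→J1
bond 5 stroke→J1

β0 stroke at J1  (Se1 (Se) sets effort on bond)
β1 stroke at J1  (Se2 (Se) sets effort on bond)
β2 stroke at J1  (C1 outputs effort q/C1)
β3 stroke at I1  (I1 integral (f out))
β4 stroke at J1  (J1: bond 3 brought flow, rest push out)
β5 stroke at J1  (J1 flow already set via bond 3)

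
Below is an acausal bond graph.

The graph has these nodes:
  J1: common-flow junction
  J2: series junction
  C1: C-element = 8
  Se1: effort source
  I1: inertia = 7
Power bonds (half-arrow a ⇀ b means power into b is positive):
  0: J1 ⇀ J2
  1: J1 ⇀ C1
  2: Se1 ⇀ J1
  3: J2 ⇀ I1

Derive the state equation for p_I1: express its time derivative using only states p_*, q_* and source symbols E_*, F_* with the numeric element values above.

β2 stroke at J1  (Se1 (Se) sets effort on bond)
β1 stroke at J1  (prefer integral on C1)
β0 stroke at J2  (closing 1-jn rule on J1)
β3 stroke at I1  (J2 needs exactly one f-in)

dp_I1/dt = E_Se1 - q_C1/8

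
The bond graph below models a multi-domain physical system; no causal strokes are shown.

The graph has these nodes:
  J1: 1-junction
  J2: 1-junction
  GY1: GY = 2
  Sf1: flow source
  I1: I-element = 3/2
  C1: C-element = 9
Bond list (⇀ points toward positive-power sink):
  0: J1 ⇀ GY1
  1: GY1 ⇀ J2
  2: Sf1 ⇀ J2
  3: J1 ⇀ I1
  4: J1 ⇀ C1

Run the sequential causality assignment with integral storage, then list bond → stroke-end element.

bond 0 →J1
bond 1 →J2
bond 2 →Sf1
bond 3 →I1
bond 4 →J1

β2 |Sf1  (source Sf1 imposes f)
β1 |J2  (J2: bond 2 brought flow, rest push out)
β0 |J1  (GY1 both-in/both-out from 1)
β3 |I1  (I1 outputs flow p/I1)
β4 |J1  (common-f at J1 fixed by 3)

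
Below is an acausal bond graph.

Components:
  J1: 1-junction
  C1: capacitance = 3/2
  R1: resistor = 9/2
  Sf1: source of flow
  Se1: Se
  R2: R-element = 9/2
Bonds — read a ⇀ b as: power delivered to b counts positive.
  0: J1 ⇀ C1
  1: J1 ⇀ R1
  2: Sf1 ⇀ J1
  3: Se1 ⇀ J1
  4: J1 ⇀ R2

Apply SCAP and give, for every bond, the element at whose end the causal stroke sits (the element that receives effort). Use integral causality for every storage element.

#2 stroke→Sf1  (Sf1 (Sf) sets flow on bond)
#3 stroke→J1  (Se1: effort source, stroke at far end)
#0 stroke→J1  (J1 flow already set via bond 2)
#1 stroke→J1  (J1: bond 2 brought flow, rest push out)
#4 stroke→J1  (J1 flow already set via bond 2)

b0 stroke→J1
b1 stroke→J1
b2 stroke→Sf1
b3 stroke→J1
b4 stroke→J1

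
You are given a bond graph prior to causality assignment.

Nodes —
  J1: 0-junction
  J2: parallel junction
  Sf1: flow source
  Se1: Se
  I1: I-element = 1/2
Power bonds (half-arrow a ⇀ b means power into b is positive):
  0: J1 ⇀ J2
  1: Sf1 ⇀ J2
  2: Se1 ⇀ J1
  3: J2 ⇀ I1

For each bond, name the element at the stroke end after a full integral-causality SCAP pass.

bond 0 →J2
bond 1 →Sf1
bond 2 →J1
bond 3 →I1

β1 stroke at Sf1  (source Sf1 imposes f)
β2 stroke at J1  (Se1 fixes effort; stroke away)
β0 stroke at J2  (0-jn J1 has e-setter on 2)
β3 stroke at I1  (J2 effort already set via bond 0)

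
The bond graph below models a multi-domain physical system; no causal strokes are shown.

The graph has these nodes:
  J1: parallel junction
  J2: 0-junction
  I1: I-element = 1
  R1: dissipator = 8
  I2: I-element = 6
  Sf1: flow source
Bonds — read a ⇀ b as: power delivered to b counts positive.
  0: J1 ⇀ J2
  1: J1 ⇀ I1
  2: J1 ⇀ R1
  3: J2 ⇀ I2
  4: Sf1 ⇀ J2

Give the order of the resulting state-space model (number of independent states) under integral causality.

2  (I1, I2 all integral)

bond 4 |Sf1  (Sf1 fixes flow; stroke at Sf1)
bond 1 |I1  (I1 outputs flow p/I1)
bond 3 |I2  (I2 outputs flow p/I2)
bond 0 |J2  (closing 0-jn rule on J2)
bond 2 |J1  (J1: last free bond brings effort in)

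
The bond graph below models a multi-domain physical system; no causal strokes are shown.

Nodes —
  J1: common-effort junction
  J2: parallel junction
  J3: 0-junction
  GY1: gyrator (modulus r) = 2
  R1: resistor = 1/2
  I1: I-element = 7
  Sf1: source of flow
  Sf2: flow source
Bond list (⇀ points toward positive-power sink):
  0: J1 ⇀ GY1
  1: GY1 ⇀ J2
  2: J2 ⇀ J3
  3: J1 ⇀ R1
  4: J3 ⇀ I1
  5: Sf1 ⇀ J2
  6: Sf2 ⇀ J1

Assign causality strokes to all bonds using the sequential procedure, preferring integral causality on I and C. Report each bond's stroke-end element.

b0 stroke→J1
b1 stroke→J2
b2 stroke→J3
b3 stroke→R1
b4 stroke→I1
b5 stroke→Sf1
b6 stroke→Sf2

bond 5 →Sf1  (source Sf1 imposes f)
bond 6 →Sf2  (Sf2 fixes flow; stroke at Sf2)
bond 4 →I1  (I1 outputs flow p/I1)
bond 2 →J3  (only one effort-in slot at J3)
bond 1 →J2  (J2 needs exactly one e-in)
bond 0 →J1  (GY1: gyrator matches bond 1)
bond 3 →R1  (common-e at J1 fixed by 0)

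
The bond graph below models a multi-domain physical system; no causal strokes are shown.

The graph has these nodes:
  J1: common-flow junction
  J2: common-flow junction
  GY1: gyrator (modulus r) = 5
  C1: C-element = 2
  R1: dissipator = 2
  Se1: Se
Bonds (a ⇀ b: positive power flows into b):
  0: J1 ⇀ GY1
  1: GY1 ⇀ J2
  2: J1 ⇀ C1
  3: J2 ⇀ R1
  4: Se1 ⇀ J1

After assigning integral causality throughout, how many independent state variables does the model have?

1  (C1 all integral)

β4 |J1  (Se1 fixes effort; stroke away)
β2 |J1  (prefer integral on C1)
β0 |GY1  (only one flow-in slot at J1)
β1 |GY1  (GY1 both-in/both-out from 0)
β3 |J2  (J2 flow already set via bond 1)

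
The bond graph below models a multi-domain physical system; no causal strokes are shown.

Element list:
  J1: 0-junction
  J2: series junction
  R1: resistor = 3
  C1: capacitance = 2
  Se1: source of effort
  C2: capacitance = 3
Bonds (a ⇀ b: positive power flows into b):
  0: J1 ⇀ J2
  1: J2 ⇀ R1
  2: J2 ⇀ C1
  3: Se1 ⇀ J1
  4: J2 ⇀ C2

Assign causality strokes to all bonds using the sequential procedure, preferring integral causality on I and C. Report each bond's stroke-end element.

β0 →J2
β1 →R1
β2 →J2
β3 →J1
β4 →J2

β3 stroke at J1  (Se1 fixes effort; stroke away)
β0 stroke at J2  (0-jn J1 has e-setter on 3)
β2 stroke at J2  (C1: C, integral causality)
β4 stroke at J2  (C2 outputs effort q/C2)
β1 stroke at R1  (J2: last free bond brings flow in)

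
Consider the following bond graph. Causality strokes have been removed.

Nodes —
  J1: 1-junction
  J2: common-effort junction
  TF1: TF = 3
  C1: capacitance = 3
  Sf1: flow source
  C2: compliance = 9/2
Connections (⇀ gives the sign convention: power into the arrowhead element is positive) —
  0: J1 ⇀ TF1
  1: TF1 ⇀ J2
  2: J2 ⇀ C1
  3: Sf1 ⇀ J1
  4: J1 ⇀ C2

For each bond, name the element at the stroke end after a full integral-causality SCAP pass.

β0 |J1
β1 |TF1
β2 |J2
β3 |Sf1
β4 |J1

b3 |Sf1  (Sf1 fixes flow; stroke at Sf1)
b0 |J1  (J1: bond 3 brought flow, rest push out)
b4 |J1  (common-f at J1 fixed by 3)
b1 |TF1  (TF1: transformer flips bond 0)
b2 |J2  (J2 needs exactly one e-in)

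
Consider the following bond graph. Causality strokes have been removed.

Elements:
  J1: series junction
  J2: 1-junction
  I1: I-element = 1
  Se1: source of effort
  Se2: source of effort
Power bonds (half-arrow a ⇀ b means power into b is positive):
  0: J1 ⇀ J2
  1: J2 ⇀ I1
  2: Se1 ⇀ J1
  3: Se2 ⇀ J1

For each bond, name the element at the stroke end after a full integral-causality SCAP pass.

bond 2 stroke at J1  (Se1: effort source, stroke at far end)
bond 3 stroke at J1  (Se2 (Se) sets effort on bond)
bond 0 stroke at J2  (only one flow-in slot at J1)
bond 1 stroke at I1  (closing 1-jn rule on J2)

bond 0 stroke→J2
bond 1 stroke→I1
bond 2 stroke→J1
bond 3 stroke→J1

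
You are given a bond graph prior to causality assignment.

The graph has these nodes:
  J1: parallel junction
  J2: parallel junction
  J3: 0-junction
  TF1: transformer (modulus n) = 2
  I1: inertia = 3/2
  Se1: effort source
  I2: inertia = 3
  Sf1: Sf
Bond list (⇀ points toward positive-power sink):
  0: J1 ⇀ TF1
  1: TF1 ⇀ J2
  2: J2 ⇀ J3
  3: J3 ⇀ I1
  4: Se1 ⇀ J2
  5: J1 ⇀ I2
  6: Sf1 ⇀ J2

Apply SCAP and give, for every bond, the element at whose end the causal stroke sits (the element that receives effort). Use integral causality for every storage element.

β4 →J2  (source Se1 imposes e)
β6 →Sf1  (Sf1 fixes flow; stroke at Sf1)
β1 →TF1  (J2: bond 4 brought effort, rest push out)
β2 →J3  (0-jn J2 has e-setter on 4)
β3 →I1  (common-e at J3 fixed by 2)
β0 →J1  (TF1 one-in-one-out from 1)
β5 →I2  (common-e at J1 fixed by 0)

bond 0 →J1
bond 1 →TF1
bond 2 →J3
bond 3 →I1
bond 4 →J2
bond 5 →I2
bond 6 →Sf1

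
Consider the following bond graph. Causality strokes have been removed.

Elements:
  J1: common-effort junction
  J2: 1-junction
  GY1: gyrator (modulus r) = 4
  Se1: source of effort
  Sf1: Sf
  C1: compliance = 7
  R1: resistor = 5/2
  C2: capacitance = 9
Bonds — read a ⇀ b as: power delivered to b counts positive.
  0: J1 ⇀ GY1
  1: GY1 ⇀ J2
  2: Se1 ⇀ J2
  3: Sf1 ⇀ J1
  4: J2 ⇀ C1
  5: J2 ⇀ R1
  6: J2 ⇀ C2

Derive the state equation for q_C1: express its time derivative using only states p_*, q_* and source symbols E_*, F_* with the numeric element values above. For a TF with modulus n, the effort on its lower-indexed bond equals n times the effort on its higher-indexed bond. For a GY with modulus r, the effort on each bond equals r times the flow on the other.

b2 stroke→J2  (source Se1 imposes e)
b3 stroke→Sf1  (source Sf1 imposes f)
b0 stroke→J1  (J1: last free bond brings effort in)
b1 stroke→J2  (GY1 both-in/both-out from 0)
b4 stroke→J2  (prefer integral on C1)
b6 stroke→J2  (C2 outputs effort q/C2)
b5 stroke→R1  (J2 needs exactly one f-in)

dq_C1/dt = 2*E_Se1/5 + 8*F_Sf1/5 - 2*q_C1/35 - 2*q_C2/45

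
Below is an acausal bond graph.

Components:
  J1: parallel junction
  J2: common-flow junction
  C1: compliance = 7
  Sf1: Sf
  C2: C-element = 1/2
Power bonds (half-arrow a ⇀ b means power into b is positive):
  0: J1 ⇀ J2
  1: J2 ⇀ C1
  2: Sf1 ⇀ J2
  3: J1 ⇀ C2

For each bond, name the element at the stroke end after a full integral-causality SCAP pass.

b2 stroke→Sf1  (Sf1 fixes flow; stroke at Sf1)
b0 stroke→J2  (J2 flow already set via bond 2)
b1 stroke→J2  (J2 flow already set via bond 2)
b3 stroke→J1  (J1 needs exactly one e-in)

#0 stroke at J2
#1 stroke at J2
#2 stroke at Sf1
#3 stroke at J1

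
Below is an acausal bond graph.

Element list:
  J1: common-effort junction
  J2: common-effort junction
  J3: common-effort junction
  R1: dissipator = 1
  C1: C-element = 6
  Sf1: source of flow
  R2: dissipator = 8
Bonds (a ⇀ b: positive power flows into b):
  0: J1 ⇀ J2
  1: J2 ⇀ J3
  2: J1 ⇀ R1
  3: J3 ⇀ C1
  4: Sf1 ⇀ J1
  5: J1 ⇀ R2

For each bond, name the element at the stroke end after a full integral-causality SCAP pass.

β0 |J1
β1 |J2
β2 |R1
β3 |J3
β4 |Sf1
β5 |R2

β4 →Sf1  (source Sf1 imposes f)
β3 →J3  (C1 integral (e out))
β1 →J2  (J3: bond 3 brought effort, rest push out)
β0 →J1  (J2 effort already set via bond 1)
β2 →R1  (J1: bond 0 brought effort, rest push out)
β5 →R2  (J1 effort already set via bond 0)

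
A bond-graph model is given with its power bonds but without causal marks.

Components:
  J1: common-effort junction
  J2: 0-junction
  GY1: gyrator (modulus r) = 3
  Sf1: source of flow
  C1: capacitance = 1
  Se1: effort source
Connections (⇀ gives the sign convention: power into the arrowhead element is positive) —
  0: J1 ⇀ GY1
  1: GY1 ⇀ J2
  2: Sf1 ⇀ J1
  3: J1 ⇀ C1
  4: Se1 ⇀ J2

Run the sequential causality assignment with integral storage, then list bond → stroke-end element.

bond 0 |GY1
bond 1 |GY1
bond 2 |Sf1
bond 3 |J1
bond 4 |J2

bond 2 stroke→Sf1  (source Sf1 imposes f)
bond 4 stroke→J2  (Se1 (Se) sets effort on bond)
bond 1 stroke→GY1  (J2: bond 4 brought effort, rest push out)
bond 0 stroke→GY1  (GY1 both-in/both-out from 1)
bond 3 stroke→J1  (only one effort-in slot at J1)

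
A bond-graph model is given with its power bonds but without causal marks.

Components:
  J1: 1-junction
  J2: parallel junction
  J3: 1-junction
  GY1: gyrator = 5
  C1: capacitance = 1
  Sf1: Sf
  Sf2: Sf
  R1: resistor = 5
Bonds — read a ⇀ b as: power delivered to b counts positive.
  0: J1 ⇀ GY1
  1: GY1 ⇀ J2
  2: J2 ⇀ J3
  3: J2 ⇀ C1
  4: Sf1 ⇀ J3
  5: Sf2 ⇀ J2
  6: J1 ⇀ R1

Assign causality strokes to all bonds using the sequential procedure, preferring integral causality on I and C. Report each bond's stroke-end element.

b4 stroke at Sf1  (Sf1 fixes flow; stroke at Sf1)
b5 stroke at Sf2  (source Sf2 imposes f)
b2 stroke at J3  (J3: bond 4 brought flow, rest push out)
b3 stroke at J2  (C1 outputs effort q/C1)
b1 stroke at GY1  (0-jn J2 has e-setter on 3)
b0 stroke at GY1  (GY1: gyrator matches bond 1)
b6 stroke at J1  (common-f at J1 fixed by 0)

β0 stroke at GY1
β1 stroke at GY1
β2 stroke at J3
β3 stroke at J2
β4 stroke at Sf1
β5 stroke at Sf2
β6 stroke at J1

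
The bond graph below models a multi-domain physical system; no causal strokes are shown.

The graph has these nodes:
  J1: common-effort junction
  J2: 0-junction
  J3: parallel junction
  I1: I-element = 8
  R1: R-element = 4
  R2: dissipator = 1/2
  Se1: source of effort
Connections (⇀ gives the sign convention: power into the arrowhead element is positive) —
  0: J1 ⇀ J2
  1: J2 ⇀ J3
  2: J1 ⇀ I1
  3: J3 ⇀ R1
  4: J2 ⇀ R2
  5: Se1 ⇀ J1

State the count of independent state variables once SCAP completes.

1  (I1 all integral)

bond 5 stroke at J1  (Se1 fixes effort; stroke away)
bond 0 stroke at J2  (J1: bond 5 brought effort, rest push out)
bond 2 stroke at I1  (J1 effort already set via bond 5)
bond 1 stroke at J3  (0-jn J2 has e-setter on 0)
bond 4 stroke at R2  (common-e at J2 fixed by 0)
bond 3 stroke at R1  (common-e at J3 fixed by 1)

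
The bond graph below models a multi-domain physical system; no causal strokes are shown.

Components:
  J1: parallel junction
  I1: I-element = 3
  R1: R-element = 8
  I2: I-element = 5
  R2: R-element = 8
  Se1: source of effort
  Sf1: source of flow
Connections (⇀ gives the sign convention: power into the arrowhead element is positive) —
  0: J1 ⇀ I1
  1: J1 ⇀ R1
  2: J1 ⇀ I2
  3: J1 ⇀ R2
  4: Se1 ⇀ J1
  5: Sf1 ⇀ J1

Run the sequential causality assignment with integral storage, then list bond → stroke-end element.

β0 |I1
β1 |R1
β2 |I2
β3 |R2
β4 |J1
β5 |Sf1

β4 stroke at J1  (Se1 (Se) sets effort on bond)
β5 stroke at Sf1  (source Sf1 imposes f)
β0 stroke at I1  (J1: bond 4 brought effort, rest push out)
β1 stroke at R1  (J1 effort already set via bond 4)
β2 stroke at I2  (J1 effort already set via bond 4)
β3 stroke at R2  (0-jn J1 has e-setter on 4)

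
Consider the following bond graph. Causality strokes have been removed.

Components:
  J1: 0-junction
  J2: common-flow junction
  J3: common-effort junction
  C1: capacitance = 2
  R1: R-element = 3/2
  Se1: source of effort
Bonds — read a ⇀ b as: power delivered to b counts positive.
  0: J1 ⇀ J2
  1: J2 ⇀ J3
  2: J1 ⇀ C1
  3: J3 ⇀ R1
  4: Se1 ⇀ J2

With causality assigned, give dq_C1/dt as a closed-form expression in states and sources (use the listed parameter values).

b4 stroke at J2  (Se1 (Se) sets effort on bond)
b2 stroke at J1  (C1 integral (e out))
b0 stroke at J2  (J1: bond 2 brought effort, rest push out)
b1 stroke at J3  (only one flow-in slot at J2)
b3 stroke at R1  (common-e at J3 fixed by 1)

dq_C1/dt = -2*E_Se1/3 - q_C1/3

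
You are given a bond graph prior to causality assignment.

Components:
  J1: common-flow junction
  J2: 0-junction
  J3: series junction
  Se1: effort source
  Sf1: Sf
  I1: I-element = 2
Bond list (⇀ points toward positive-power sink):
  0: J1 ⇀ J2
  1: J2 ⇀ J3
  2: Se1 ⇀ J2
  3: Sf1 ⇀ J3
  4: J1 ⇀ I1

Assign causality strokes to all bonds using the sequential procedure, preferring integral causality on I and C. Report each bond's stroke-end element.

β2 →J2  (Se1 fixes effort; stroke away)
β3 →Sf1  (Sf1 (Sf) sets flow on bond)
β0 →J1  (J2: bond 2 brought effort, rest push out)
β1 →J3  (J2: bond 2 brought effort, rest push out)
β4 →I1  (only one flow-in slot at J1)

bond 0 |J1
bond 1 |J3
bond 2 |J2
bond 3 |Sf1
bond 4 |I1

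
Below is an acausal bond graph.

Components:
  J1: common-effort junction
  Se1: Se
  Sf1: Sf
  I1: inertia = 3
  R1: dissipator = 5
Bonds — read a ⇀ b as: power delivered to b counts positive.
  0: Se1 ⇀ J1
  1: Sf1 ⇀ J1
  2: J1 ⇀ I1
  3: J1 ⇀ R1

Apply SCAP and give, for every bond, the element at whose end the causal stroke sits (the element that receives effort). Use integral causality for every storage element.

b0 stroke→J1
b1 stroke→Sf1
b2 stroke→I1
b3 stroke→R1

bond 0 stroke→J1  (source Se1 imposes e)
bond 1 stroke→Sf1  (Sf1 fixes flow; stroke at Sf1)
bond 2 stroke→I1  (J1 effort already set via bond 0)
bond 3 stroke→R1  (J1 effort already set via bond 0)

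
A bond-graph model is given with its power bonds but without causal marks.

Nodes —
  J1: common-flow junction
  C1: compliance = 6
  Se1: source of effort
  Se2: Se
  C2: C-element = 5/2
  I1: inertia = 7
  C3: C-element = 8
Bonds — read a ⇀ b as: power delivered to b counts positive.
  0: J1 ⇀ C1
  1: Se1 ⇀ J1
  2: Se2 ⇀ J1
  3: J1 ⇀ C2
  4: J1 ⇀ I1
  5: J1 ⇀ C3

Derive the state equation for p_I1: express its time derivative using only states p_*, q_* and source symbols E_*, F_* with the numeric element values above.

dp_I1/dt = E_Se1 + E_Se2 - q_C1/6 - 2*q_C2/5 - q_C3/8

β1 →J1  (source Se1 imposes e)
β2 →J1  (Se2 fixes effort; stroke away)
β0 →J1  (prefer integral on C1)
β3 →J1  (C2 integral (e out))
β4 →I1  (prefer integral on I1)
β5 →J1  (1-jn J1 has f-setter on 4)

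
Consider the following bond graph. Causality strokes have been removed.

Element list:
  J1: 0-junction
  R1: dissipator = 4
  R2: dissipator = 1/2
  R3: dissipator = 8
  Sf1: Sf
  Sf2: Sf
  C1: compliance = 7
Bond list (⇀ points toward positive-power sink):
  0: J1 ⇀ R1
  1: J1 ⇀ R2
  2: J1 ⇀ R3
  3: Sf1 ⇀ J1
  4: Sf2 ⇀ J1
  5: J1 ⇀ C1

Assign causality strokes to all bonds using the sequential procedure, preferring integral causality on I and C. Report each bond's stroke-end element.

β3 |Sf1  (source Sf1 imposes f)
β4 |Sf2  (Sf2 fixes flow; stroke at Sf2)
β5 |J1  (prefer integral on C1)
β0 |R1  (J1: bond 5 brought effort, rest push out)
β1 |R2  (J1: bond 5 brought effort, rest push out)
β2 |R3  (J1: bond 5 brought effort, rest push out)

bond 0 stroke→R1
bond 1 stroke→R2
bond 2 stroke→R3
bond 3 stroke→Sf1
bond 4 stroke→Sf2
bond 5 stroke→J1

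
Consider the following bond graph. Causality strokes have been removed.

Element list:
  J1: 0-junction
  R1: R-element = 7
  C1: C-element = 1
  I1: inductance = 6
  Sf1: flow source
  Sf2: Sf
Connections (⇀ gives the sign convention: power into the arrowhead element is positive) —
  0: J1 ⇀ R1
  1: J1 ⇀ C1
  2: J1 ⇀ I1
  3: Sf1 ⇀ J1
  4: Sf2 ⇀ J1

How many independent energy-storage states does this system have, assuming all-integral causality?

2  (C1, I1 all integral)

#3 stroke→Sf1  (source Sf1 imposes f)
#4 stroke→Sf2  (source Sf2 imposes f)
#1 stroke→J1  (C1: C, integral causality)
#0 stroke→R1  (J1: bond 1 brought effort, rest push out)
#2 stroke→I1  (common-e at J1 fixed by 1)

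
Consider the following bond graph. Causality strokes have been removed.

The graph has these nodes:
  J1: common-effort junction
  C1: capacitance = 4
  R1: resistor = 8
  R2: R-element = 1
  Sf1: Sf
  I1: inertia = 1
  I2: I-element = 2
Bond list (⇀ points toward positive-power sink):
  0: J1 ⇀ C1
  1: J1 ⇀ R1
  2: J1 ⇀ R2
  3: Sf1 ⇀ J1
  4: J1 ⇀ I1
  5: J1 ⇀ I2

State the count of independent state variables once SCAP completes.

#3 stroke at Sf1  (Sf1 (Sf) sets flow on bond)
#0 stroke at J1  (C1 integral (e out))
#1 stroke at R1  (common-e at J1 fixed by 0)
#2 stroke at R2  (J1 effort already set via bond 0)
#4 stroke at I1  (J1: bond 0 brought effort, rest push out)
#5 stroke at I2  (common-e at J1 fixed by 0)

3  (C1, I1, I2 all integral)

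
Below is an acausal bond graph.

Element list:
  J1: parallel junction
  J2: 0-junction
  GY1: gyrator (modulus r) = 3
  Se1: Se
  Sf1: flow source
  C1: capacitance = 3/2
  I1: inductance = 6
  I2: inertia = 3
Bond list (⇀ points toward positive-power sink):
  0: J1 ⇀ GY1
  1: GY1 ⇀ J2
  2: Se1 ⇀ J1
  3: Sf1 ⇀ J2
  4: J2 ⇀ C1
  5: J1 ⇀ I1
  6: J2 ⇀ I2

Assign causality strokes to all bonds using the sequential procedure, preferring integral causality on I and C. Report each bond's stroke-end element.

β0 stroke→GY1
β1 stroke→GY1
β2 stroke→J1
β3 stroke→Sf1
β4 stroke→J2
β5 stroke→I1
β6 stroke→I2

β2 →J1  (Se1: effort source, stroke at far end)
β3 →Sf1  (Sf1: flow source, stroke at near end)
β0 →GY1  (0-jn J1 has e-setter on 2)
β5 →I1  (J1: bond 2 brought effort, rest push out)
β1 →GY1  (through GY1, causality inverts; strokes same side of GY1)
β4 →J2  (prefer integral on C1)
β6 →I2  (J2: bond 4 brought effort, rest push out)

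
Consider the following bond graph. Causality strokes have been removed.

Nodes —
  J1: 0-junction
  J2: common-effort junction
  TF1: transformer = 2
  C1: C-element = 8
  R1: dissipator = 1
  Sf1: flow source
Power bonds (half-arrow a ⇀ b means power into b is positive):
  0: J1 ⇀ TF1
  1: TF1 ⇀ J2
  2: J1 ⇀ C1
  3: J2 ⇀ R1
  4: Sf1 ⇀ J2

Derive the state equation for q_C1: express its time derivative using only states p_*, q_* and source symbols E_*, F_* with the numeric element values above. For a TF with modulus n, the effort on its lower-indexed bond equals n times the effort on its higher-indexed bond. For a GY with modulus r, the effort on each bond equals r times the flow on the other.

dq_C1/dt = F_Sf1/2 - q_C1/32

b4 stroke→Sf1  (Sf1: flow source, stroke at near end)
b2 stroke→J1  (C1: C, integral causality)
b0 stroke→TF1  (J1: bond 2 brought effort, rest push out)
b1 stroke→J2  (through TF1, causality passes straight; one stroke at TF1)
b3 stroke→R1  (J2 effort already set via bond 1)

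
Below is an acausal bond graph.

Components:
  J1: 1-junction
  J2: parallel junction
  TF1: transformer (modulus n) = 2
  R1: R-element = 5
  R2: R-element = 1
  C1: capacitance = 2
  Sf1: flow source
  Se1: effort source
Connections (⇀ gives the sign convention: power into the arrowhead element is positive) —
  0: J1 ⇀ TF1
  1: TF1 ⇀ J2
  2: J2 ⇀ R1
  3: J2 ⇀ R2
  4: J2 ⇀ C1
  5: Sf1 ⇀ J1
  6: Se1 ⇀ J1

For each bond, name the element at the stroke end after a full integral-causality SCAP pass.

bond 0 →J1
bond 1 →TF1
bond 2 →R1
bond 3 →R2
bond 4 →J2
bond 5 →Sf1
bond 6 →J1

bond 5 stroke→Sf1  (Sf1 fixes flow; stroke at Sf1)
bond 6 stroke→J1  (Se1: effort source, stroke at far end)
bond 0 stroke→J1  (J1: bond 5 brought flow, rest push out)
bond 1 stroke→TF1  (TF TF1: opposite of bond 0)
bond 4 stroke→J2  (prefer integral on C1)
bond 2 stroke→R1  (J2 effort already set via bond 4)
bond 3 stroke→R2  (J2 effort already set via bond 4)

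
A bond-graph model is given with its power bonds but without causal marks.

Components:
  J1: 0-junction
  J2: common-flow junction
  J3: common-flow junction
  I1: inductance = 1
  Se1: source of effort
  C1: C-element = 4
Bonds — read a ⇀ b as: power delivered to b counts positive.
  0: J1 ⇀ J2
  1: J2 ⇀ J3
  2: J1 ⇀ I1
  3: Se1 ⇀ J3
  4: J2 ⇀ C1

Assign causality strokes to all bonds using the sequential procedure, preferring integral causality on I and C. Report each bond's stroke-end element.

β3 stroke→J3  (Se1 (Se) sets effort on bond)
β1 stroke→J2  (J3 needs exactly one f-in)
β2 stroke→I1  (prefer integral on I1)
β0 stroke→J1  (J1 needs exactly one e-in)
β4 stroke→J2  (J2: bond 0 brought flow, rest push out)

β0 →J1
β1 →J2
β2 →I1
β3 →J3
β4 →J2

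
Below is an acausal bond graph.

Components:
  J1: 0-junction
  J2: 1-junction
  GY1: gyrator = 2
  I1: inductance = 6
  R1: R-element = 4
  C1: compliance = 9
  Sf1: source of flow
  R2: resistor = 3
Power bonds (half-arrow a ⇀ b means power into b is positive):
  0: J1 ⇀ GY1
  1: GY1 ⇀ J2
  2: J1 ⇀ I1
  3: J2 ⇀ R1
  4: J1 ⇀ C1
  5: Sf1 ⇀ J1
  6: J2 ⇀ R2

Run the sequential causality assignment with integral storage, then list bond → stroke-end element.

bond 0 |GY1
bond 1 |GY1
bond 2 |I1
bond 3 |J2
bond 4 |J1
bond 5 |Sf1
bond 6 |J2

b5 stroke→Sf1  (Sf1 fixes flow; stroke at Sf1)
b2 stroke→I1  (I1 outputs flow p/I1)
b4 stroke→J1  (C1: C, integral causality)
b0 stroke→GY1  (J1: bond 4 brought effort, rest push out)
b1 stroke→GY1  (GY1: gyrator matches bond 0)
b3 stroke→J2  (common-f at J2 fixed by 1)
b6 stroke→J2  (J2: bond 1 brought flow, rest push out)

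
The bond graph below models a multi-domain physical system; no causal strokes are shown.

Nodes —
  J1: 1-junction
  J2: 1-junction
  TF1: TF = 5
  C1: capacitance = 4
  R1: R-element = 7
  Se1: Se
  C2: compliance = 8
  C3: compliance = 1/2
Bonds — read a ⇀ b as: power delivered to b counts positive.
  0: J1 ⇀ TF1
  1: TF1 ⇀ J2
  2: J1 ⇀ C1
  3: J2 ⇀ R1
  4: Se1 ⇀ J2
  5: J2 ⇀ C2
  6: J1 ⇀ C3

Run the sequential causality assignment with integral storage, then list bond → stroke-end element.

#0 →TF1
#1 →J2
#2 →J1
#3 →R1
#4 →J2
#5 →J2
#6 →J1

#4 stroke→J2  (Se1 (Se) sets effort on bond)
#2 stroke→J1  (C1: C, integral causality)
#5 stroke→J2  (C2: C, integral causality)
#6 stroke→J1  (C3 integral (e out))
#0 stroke→TF1  (closing 1-jn rule on J1)
#1 stroke→J2  (through TF1, causality passes straight; one stroke at TF1)
#3 stroke→R1  (J2 needs exactly one f-in)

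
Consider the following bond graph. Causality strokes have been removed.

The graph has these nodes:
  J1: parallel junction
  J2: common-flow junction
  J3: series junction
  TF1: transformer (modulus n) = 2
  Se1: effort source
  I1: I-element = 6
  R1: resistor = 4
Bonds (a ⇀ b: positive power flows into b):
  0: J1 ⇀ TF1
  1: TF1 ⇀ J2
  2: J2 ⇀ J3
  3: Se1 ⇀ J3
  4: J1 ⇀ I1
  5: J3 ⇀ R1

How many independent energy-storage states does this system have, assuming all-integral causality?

#3 stroke→J3  (Se1 (Se) sets effort on bond)
#4 stroke→I1  (I1 integral (f out))
#0 stroke→J1  (J1 needs exactly one e-in)
#1 stroke→TF1  (TF1: transformer flips bond 0)
#2 stroke→J2  (common-f at J2 fixed by 1)
#5 stroke→J3  (J3: bond 2 brought flow, rest push out)

1  (I1 all integral)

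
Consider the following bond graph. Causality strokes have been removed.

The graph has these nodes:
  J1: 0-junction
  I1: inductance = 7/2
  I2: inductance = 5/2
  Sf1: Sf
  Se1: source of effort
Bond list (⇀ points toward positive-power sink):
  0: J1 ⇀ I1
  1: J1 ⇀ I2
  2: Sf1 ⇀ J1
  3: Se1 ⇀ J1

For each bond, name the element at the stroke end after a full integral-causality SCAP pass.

bond 2 stroke→Sf1  (source Sf1 imposes f)
bond 3 stroke→J1  (source Se1 imposes e)
bond 0 stroke→I1  (J1 effort already set via bond 3)
bond 1 stroke→I2  (common-e at J1 fixed by 3)

#0 |I1
#1 |I2
#2 |Sf1
#3 |J1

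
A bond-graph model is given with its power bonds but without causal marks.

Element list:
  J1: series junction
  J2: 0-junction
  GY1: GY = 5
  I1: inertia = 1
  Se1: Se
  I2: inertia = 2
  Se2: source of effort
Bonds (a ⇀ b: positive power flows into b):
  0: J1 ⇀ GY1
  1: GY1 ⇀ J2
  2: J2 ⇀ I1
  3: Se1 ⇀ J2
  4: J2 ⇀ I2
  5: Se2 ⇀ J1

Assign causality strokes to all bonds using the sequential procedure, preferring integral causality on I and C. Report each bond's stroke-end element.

bond 0 stroke at GY1
bond 1 stroke at GY1
bond 2 stroke at I1
bond 3 stroke at J2
bond 4 stroke at I2
bond 5 stroke at J1

b3 →J2  (Se1: effort source, stroke at far end)
b5 →J1  (source Se2 imposes e)
b0 →GY1  (J1 needs exactly one f-in)
b1 →GY1  (J2: bond 3 brought effort, rest push out)
b2 →I1  (common-e at J2 fixed by 3)
b4 →I2  (0-jn J2 has e-setter on 3)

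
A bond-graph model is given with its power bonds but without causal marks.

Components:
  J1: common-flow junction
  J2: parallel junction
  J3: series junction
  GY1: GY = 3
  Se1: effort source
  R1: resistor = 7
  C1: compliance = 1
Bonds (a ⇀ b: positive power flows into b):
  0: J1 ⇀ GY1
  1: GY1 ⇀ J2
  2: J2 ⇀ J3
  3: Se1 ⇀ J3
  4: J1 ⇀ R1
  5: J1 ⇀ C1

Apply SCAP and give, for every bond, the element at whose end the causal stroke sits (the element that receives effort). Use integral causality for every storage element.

b0 stroke at GY1
b1 stroke at GY1
b2 stroke at J2
b3 stroke at J3
b4 stroke at J1
b5 stroke at J1

b3 stroke at J3  (Se1: effort source, stroke at far end)
b2 stroke at J2  (J3 needs exactly one f-in)
b1 stroke at GY1  (0-jn J2 has e-setter on 2)
b0 stroke at GY1  (GY GY1: same side as bond 1)
b4 stroke at J1  (J1: bond 0 brought flow, rest push out)
b5 stroke at J1  (J1 flow already set via bond 0)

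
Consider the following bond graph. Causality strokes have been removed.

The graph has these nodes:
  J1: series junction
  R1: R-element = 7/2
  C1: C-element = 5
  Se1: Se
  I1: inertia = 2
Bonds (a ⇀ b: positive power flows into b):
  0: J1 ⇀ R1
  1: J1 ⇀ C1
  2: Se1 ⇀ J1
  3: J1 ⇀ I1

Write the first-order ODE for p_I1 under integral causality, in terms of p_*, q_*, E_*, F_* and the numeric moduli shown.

β2 stroke→J1  (Se1 (Se) sets effort on bond)
β1 stroke→J1  (C1: C, integral causality)
β3 stroke→I1  (prefer integral on I1)
β0 stroke→J1  (common-f at J1 fixed by 3)

dp_I1/dt = E_Se1 - 7*p_I1/4 - q_C1/5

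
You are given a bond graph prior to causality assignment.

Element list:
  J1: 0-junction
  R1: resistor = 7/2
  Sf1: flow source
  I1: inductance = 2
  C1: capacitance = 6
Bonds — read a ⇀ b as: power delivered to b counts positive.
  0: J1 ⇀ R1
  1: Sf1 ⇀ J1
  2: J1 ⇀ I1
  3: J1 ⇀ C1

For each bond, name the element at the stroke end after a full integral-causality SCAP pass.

b0 |R1
b1 |Sf1
b2 |I1
b3 |J1

β1 stroke→Sf1  (source Sf1 imposes f)
β2 stroke→I1  (I1 integral (f out))
β3 stroke→J1  (prefer integral on C1)
β0 stroke→R1  (J1 effort already set via bond 3)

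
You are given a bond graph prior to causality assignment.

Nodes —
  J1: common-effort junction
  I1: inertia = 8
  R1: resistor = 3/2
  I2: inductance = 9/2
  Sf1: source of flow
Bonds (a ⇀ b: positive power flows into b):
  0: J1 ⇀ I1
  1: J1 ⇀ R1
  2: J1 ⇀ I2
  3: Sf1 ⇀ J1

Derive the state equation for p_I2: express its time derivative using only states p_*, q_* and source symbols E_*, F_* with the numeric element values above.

dp_I2/dt = 3*F_Sf1/2 - 3*p_I1/16 - p_I2/3

bond 3 stroke→Sf1  (Sf1 fixes flow; stroke at Sf1)
bond 0 stroke→I1  (I1 integral (f out))
bond 2 stroke→I2  (prefer integral on I2)
bond 1 stroke→J1  (J1: last free bond brings effort in)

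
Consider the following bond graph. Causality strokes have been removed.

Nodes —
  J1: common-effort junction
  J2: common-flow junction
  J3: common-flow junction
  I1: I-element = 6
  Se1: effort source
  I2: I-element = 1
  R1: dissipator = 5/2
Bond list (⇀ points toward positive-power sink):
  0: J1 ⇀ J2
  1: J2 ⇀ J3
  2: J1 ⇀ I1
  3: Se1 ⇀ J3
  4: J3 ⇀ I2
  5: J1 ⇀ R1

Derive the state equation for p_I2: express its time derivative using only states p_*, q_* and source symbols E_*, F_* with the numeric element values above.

dp_I2/dt = E_Se1 - 5*p_I1/12 - 5*p_I2/2

bond 3 |J3  (Se1 (Se) sets effort on bond)
bond 2 |I1  (prefer integral on I1)
bond 4 |I2  (I2: I, integral causality)
bond 1 |J3  (common-f at J3 fixed by 4)
bond 0 |J2  (J2 flow already set via bond 1)
bond 5 |J1  (only one effort-in slot at J1)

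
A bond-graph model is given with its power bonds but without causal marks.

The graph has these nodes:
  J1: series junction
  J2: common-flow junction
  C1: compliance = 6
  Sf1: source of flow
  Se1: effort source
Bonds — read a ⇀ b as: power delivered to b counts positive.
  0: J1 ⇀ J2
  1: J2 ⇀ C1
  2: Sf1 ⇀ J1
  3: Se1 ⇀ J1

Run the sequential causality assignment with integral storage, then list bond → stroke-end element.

β0 stroke→J1
β1 stroke→J2
β2 stroke→Sf1
β3 stroke→J1

#2 stroke at Sf1  (Sf1 (Sf) sets flow on bond)
#3 stroke at J1  (source Se1 imposes e)
#0 stroke at J1  (J1: bond 2 brought flow, rest push out)
#1 stroke at J2  (common-f at J2 fixed by 0)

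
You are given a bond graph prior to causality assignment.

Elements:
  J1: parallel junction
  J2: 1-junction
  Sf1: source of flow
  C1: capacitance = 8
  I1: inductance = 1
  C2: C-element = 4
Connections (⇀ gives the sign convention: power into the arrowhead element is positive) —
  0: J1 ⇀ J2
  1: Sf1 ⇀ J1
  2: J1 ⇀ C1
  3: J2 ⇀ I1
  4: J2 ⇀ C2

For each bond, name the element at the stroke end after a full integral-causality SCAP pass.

β0 |J2
β1 |Sf1
β2 |J1
β3 |I1
β4 |J2

bond 1 stroke→Sf1  (Sf1 fixes flow; stroke at Sf1)
bond 2 stroke→J1  (C1 integral (e out))
bond 0 stroke→J2  (J1 effort already set via bond 2)
bond 3 stroke→I1  (I1 outputs flow p/I1)
bond 4 stroke→J2  (J2: bond 3 brought flow, rest push out)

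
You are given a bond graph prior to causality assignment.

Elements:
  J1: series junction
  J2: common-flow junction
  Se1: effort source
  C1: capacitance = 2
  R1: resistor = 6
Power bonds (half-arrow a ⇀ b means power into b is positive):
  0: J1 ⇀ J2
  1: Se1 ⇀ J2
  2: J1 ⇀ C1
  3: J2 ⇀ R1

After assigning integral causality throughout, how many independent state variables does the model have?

1  (C1 all integral)

β1 |J2  (source Se1 imposes e)
β2 |J1  (C1 outputs effort q/C1)
β0 |J2  (J1 needs exactly one f-in)
β3 |R1  (J2: last free bond brings flow in)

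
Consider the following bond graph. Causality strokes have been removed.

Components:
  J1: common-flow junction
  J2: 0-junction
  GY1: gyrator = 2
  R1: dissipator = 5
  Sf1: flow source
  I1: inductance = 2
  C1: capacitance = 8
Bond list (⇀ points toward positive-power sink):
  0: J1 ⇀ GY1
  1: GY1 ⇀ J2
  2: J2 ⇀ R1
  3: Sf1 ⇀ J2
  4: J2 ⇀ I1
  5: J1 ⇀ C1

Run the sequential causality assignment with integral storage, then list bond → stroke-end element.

b3 →Sf1  (Sf1 fixes flow; stroke at Sf1)
b4 →I1  (I1: I, integral causality)
b5 →J1  (C1 integral (e out))
b0 →GY1  (J1: last free bond brings flow in)
b1 →GY1  (GY1: gyrator matches bond 0)
b2 →J2  (J2 needs exactly one e-in)

b0 stroke at GY1
b1 stroke at GY1
b2 stroke at J2
b3 stroke at Sf1
b4 stroke at I1
b5 stroke at J1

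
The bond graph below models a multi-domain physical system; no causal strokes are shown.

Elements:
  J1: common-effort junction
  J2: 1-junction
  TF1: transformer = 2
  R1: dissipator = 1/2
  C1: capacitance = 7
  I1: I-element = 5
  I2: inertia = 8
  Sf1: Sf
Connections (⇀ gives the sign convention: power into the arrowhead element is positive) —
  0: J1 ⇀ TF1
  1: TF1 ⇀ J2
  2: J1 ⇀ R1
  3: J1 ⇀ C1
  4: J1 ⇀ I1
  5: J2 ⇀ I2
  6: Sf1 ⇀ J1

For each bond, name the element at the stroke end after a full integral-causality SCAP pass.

#6 |Sf1  (Sf1: flow source, stroke at near end)
#3 |J1  (C1 outputs effort q/C1)
#0 |TF1  (0-jn J1 has e-setter on 3)
#2 |R1  (J1: bond 3 brought effort, rest push out)
#4 |I1  (J1: bond 3 brought effort, rest push out)
#1 |J2  (through TF1, causality passes straight; one stroke at TF1)
#5 |I2  (only one flow-in slot at J2)

b0 |TF1
b1 |J2
b2 |R1
b3 |J1
b4 |I1
b5 |I2
b6 |Sf1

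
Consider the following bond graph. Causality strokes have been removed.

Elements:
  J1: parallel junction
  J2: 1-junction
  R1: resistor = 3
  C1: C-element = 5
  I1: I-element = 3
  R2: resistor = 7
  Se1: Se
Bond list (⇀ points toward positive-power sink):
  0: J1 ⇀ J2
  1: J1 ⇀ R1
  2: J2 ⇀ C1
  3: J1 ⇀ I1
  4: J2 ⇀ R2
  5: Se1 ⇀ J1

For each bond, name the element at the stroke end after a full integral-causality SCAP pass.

bond 0 stroke→J2
bond 1 stroke→R1
bond 2 stroke→J2
bond 3 stroke→I1
bond 4 stroke→R2
bond 5 stroke→J1

#5 stroke→J1  (Se1 (Se) sets effort on bond)
#0 stroke→J2  (0-jn J1 has e-setter on 5)
#1 stroke→R1  (J1 effort already set via bond 5)
#3 stroke→I1  (J1: bond 5 brought effort, rest push out)
#2 stroke→J2  (C1 outputs effort q/C1)
#4 stroke→R2  (J2: last free bond brings flow in)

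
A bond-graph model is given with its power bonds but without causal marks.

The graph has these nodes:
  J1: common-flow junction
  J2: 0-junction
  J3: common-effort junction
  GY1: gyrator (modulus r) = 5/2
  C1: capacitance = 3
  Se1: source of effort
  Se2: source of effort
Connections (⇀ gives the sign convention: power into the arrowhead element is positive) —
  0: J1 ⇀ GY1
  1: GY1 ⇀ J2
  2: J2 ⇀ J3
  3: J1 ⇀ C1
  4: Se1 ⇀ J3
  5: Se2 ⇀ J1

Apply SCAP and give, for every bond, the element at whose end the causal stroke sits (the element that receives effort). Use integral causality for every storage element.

#4 stroke→J3  (Se1: effort source, stroke at far end)
#5 stroke→J1  (source Se2 imposes e)
#2 stroke→J2  (0-jn J3 has e-setter on 4)
#1 stroke→GY1  (J2: bond 2 brought effort, rest push out)
#0 stroke→GY1  (GY1: gyrator matches bond 1)
#3 stroke→J1  (J1: bond 0 brought flow, rest push out)

β0 |GY1
β1 |GY1
β2 |J2
β3 |J1
β4 |J3
β5 |J1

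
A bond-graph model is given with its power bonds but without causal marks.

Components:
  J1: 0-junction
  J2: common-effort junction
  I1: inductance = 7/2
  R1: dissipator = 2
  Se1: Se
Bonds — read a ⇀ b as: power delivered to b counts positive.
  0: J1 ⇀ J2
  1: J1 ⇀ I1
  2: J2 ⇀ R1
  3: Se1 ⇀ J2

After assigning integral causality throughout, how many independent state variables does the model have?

1  (I1 all integral)

b3 stroke at J2  (Se1 fixes effort; stroke away)
b0 stroke at J1  (common-e at J2 fixed by 3)
b2 stroke at R1  (common-e at J2 fixed by 3)
b1 stroke at I1  (J1: bond 0 brought effort, rest push out)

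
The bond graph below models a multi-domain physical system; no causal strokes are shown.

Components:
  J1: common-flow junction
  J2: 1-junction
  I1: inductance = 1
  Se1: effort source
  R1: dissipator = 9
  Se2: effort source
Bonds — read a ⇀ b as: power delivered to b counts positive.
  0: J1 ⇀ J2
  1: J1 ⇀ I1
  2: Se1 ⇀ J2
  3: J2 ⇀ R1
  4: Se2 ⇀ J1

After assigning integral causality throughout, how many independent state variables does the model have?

1  (I1 all integral)

bond 2 stroke→J2  (Se1: effort source, stroke at far end)
bond 4 stroke→J1  (Se2: effort source, stroke at far end)
bond 1 stroke→I1  (I1 integral (f out))
bond 0 stroke→J1  (common-f at J1 fixed by 1)
bond 3 stroke→J2  (J2: bond 0 brought flow, rest push out)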